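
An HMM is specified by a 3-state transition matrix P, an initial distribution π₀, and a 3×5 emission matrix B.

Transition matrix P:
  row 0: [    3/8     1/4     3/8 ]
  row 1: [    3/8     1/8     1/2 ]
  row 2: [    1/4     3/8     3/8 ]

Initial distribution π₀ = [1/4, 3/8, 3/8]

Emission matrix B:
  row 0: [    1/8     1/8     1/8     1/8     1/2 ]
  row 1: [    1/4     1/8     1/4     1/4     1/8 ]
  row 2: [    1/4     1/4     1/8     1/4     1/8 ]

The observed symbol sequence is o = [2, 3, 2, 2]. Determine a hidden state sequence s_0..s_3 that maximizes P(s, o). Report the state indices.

path = [1, 2, 1, 2]

t=0: δ = [3.125e-02, 9.375e-02, 4.688e-02]  (obs o_0=2)
t=1: δ = [4.395e-03, 4.395e-03, 1.172e-02]  ψ = [1, 2, 1]  (obs o_1=3)
t=2: δ = [3.662e-04, 1.099e-03, 5.493e-04]  ψ = [2, 2, 2]  (obs o_2=2)
t=3: δ = [5.150e-05, 5.150e-05, 6.866e-05]  ψ = [1, 2, 1]  (obs o_3=2)
backtrack: best end state = 2; path = [1, 2, 1, 2]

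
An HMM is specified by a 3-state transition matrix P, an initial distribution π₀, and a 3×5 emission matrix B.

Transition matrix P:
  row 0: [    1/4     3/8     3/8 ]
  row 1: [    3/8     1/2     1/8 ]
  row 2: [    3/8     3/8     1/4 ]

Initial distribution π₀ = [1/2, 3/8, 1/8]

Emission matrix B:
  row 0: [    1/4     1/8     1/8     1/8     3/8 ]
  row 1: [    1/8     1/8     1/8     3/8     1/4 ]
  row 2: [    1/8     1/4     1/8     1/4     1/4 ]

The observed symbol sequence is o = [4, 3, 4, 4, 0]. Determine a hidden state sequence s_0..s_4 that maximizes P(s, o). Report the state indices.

path = [0, 1, 1, 1, 0]

t=0: δ = [1.875e-01, 9.375e-02, 3.125e-02]  (obs o_0=4)
t=1: δ = [5.859e-03, 2.637e-02, 1.758e-02]  ψ = [0, 0, 0]  (obs o_1=3)
t=2: δ = [3.708e-03, 3.296e-03, 1.099e-03]  ψ = [1, 1, 2]  (obs o_2=4)
t=3: δ = [4.635e-04, 4.120e-04, 3.476e-04]  ψ = [1, 1, 0]  (obs o_3=4)
t=4: δ = [3.862e-05, 2.575e-05, 2.173e-05]  ψ = [1, 1, 0]  (obs o_4=0)
backtrack: best end state = 0; path = [0, 1, 1, 1, 0]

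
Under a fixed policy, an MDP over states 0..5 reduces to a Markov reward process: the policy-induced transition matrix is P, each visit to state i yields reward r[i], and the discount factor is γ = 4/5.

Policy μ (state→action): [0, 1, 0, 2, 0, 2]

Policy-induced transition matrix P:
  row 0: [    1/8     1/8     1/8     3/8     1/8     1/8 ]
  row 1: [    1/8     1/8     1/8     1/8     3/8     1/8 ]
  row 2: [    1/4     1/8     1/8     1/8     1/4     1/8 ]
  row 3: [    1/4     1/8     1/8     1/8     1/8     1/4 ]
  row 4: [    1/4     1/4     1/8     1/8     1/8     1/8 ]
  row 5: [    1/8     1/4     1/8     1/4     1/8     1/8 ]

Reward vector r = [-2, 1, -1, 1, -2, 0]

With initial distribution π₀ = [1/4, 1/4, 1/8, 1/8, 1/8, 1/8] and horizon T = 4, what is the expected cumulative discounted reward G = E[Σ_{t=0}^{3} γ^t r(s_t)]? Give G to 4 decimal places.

G = -1.4998

t=0: π = [0.2500, 0.2500, 0.1250, 0.1250, 0.1250, 0.1250], E[r] = -0.5000, γ^t·E[r] = -0.500000, running G = -0.500000
t=1: π = [0.1719, 0.1563, 0.1250, 0.2031, 0.2031, 0.1406], E[r] = -0.5156, γ^t·E[r] = -0.412500, running G = -0.912500
t=2: π = [0.1914, 0.1680, 0.1250, 0.1855, 0.1797, 0.1504], E[r] = -0.5137, γ^t·E[r] = -0.328750, running G = -1.241250
t=3: π = [0.1863, 0.1663, 0.1250, 0.1917, 0.1826, 0.1482], E[r] = -0.5049, γ^t·E[r] = -0.258500, running G = -1.499750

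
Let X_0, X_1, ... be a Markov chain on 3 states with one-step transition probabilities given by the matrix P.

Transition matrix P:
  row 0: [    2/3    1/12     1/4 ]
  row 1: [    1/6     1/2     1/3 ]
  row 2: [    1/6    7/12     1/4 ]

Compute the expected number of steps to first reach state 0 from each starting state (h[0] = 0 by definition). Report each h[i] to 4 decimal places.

h = [0.0000, 6.0000, 6.0000]

First-step conditioning: h[0] = 0; for i ≠ 0, h[i] = 1 + Σ_k P[i][k]·h[k].
  h[1] = 1 + 1/2·h[1] + 1/3·h[2]
  h[2] = 1 + 7/12·h[1] + 1/4·h[2]
Solving the 2×2 linear system over states ≠ 0 gives exactly h = [0, 6, 6] (h[0] = 0 is the target).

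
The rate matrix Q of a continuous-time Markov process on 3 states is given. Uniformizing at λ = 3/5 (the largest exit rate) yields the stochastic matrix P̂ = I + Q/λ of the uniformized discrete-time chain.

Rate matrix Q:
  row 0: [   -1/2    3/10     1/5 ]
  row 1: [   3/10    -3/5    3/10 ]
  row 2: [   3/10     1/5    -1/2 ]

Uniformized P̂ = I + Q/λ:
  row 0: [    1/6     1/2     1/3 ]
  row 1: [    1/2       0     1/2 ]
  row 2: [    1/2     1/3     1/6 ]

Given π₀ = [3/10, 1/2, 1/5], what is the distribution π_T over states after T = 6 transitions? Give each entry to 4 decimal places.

t=0: π = [0.3000, 0.5000, 0.2000]
t=1: π = [0.4000, 0.2167, 0.3833]
t=2: π = [0.3667, 0.3278, 0.3056]
t=3: π = [0.3778, 0.2852, 0.3370]
t=4: π = [0.3741, 0.3012, 0.3247]
t=5: π = [0.3753, 0.2953, 0.3294]
t=6: π = [0.3749, 0.2975, 0.3276]

π = [0.3749, 0.2975, 0.3276]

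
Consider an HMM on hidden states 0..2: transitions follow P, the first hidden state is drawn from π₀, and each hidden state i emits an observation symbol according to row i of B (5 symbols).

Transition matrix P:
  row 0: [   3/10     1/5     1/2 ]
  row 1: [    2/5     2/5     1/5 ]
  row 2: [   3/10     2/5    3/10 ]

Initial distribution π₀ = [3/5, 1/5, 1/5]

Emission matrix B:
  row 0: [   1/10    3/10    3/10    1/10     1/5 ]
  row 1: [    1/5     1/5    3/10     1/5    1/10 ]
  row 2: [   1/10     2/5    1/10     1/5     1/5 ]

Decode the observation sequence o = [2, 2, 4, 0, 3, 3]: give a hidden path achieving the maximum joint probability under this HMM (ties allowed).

t=0: δ = [1.800e-01, 6.000e-02, 2.000e-02]  (obs o_0=2)
t=1: δ = [1.620e-02, 1.080e-02, 9.000e-03]  ψ = [0, 0, 0]  (obs o_1=2)
t=2: δ = [9.720e-04, 4.320e-04, 1.620e-03]  ψ = [0, 1, 0]  (obs o_2=4)
t=3: δ = [4.860e-05, 1.296e-04, 4.860e-05]  ψ = [2, 2, 0]  (obs o_3=0)
t=4: δ = [5.184e-06, 1.037e-05, 5.184e-06]  ψ = [1, 1, 1]  (obs o_4=3)
t=5: δ = [4.147e-07, 8.294e-07, 5.184e-07]  ψ = [1, 1, 0]  (obs o_5=3)
backtrack: best end state = 1; path = [0, 0, 2, 1, 1, 1]

path = [0, 0, 2, 1, 1, 1]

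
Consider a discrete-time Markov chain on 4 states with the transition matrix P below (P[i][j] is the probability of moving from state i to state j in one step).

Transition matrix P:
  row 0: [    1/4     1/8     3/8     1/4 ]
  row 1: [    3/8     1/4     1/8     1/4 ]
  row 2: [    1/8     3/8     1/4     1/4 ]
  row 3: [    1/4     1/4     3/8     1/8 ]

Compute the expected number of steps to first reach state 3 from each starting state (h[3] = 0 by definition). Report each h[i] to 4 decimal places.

First-step conditioning: h[3] = 0; for i ≠ 3, h[i] = 1 + Σ_k P[i][k]·h[k].
  h[0] = 1 + 1/4·h[0] + 1/8·h[1] + 3/8·h[2]
  h[1] = 1 + 3/8·h[0] + 1/4·h[1] + 1/8·h[2]
  h[2] = 1 + 1/8·h[0] + 3/8·h[1] + 1/4·h[2]
Solving the 3×3 linear system over states ≠ 3 gives exactly h = [4, 4, 4, 0] (h[3] = 0 is the target).

h = [4.0000, 4.0000, 4.0000, 0.0000]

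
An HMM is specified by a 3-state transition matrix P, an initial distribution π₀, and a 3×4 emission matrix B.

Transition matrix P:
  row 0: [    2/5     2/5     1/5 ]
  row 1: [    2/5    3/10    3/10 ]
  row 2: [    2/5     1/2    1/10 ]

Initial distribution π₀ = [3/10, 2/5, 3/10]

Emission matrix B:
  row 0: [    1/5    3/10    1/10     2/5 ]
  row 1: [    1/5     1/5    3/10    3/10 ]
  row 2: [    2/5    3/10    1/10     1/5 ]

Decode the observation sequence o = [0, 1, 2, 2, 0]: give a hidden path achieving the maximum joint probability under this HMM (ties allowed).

path = [2, 0, 1, 1, 2]

t=0: δ = [6.000e-02, 8.000e-02, 1.200e-01]  (obs o_0=0)
t=1: δ = [1.440e-02, 1.200e-02, 7.200e-03]  ψ = [2, 2, 1]  (obs o_1=1)
t=2: δ = [5.760e-04, 1.728e-03, 3.600e-04]  ψ = [0, 0, 1]  (obs o_2=2)
t=3: δ = [6.912e-05, 1.555e-04, 5.184e-05]  ψ = [1, 1, 1]  (obs o_3=2)
t=4: δ = [1.244e-05, 9.331e-06, 1.866e-05]  ψ = [1, 1, 1]  (obs o_4=0)
backtrack: best end state = 2; path = [2, 0, 1, 1, 2]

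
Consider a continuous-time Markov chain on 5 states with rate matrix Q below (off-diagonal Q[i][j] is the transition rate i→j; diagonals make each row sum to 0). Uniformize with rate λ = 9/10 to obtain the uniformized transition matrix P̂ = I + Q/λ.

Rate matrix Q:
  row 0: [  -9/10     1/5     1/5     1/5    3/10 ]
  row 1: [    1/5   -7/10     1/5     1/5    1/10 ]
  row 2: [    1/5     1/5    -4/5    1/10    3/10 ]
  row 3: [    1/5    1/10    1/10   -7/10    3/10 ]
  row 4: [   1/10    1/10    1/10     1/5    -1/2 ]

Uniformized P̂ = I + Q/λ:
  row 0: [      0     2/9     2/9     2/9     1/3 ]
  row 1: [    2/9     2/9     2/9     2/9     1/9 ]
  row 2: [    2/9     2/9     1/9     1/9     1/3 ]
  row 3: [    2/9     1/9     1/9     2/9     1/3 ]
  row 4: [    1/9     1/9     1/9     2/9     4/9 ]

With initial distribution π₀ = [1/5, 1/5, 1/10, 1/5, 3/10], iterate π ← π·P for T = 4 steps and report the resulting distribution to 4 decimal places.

π = [0.1515, 0.1622, 0.1460, 0.2060, 0.3343]

t=0: π = [0.2000, 0.2000, 0.1000, 0.2000, 0.3000]
t=1: π = [0.1444, 0.1667, 0.1556, 0.2111, 0.3222]
t=2: π = [0.1543, 0.1630, 0.1457, 0.2049, 0.3321]
t=3: π = [0.1510, 0.1626, 0.1464, 0.2060, 0.3340]
t=4: π = [0.1515, 0.1622, 0.1460, 0.2060, 0.3343]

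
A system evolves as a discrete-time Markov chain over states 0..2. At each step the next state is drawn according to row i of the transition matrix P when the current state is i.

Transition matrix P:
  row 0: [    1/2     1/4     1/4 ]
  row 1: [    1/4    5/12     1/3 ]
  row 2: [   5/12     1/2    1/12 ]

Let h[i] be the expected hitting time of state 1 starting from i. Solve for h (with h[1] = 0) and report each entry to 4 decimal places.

First-step conditioning: h[1] = 0; for i ≠ 1, h[i] = 1 + Σ_k P[i][k]·h[k].
  h[0] = 1 + 1/2·h[0] + 1/4·h[2]
  h[2] = 1 + 5/12·h[0] + 1/12·h[2]
Solving the 2×2 linear system over states ≠ 1 gives exactly h = [56/17, 0, 44/17] (h[1] = 0 is the target).

h = [3.2941, 0.0000, 2.5882]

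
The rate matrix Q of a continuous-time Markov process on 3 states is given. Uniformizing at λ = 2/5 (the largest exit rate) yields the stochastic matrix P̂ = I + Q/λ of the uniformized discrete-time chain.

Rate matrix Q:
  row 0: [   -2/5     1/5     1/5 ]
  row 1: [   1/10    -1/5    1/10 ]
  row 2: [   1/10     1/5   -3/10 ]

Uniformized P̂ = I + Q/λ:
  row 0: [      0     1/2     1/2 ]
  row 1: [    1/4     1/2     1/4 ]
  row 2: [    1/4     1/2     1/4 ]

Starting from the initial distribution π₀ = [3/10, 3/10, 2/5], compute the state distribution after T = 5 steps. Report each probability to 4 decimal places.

t=0: π = [0.3000, 0.3000, 0.4000]
t=1: π = [0.1750, 0.5000, 0.3250]
t=2: π = [0.2063, 0.5000, 0.2938]
t=3: π = [0.1984, 0.5000, 0.3016]
t=4: π = [0.2004, 0.5000, 0.2996]
t=5: π = [0.1999, 0.5000, 0.3001]

π = [0.1999, 0.5000, 0.3001]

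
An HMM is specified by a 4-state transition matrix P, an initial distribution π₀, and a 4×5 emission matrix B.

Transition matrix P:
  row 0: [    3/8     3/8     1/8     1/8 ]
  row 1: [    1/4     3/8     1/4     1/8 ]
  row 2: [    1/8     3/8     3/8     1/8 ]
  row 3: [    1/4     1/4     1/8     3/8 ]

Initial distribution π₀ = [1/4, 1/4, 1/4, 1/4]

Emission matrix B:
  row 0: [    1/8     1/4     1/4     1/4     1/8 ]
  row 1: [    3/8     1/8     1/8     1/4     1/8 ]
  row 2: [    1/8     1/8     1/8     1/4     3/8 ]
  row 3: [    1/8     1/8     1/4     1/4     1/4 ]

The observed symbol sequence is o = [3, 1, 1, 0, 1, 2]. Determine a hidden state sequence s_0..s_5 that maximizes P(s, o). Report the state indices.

path = [0, 0, 0, 1, 0, 0]

t=0: δ = [6.250e-02, 6.250e-02, 6.250e-02, 6.250e-02]  (obs o_0=3)
t=1: δ = [5.859e-03, 2.930e-03, 2.930e-03, 2.930e-03]  ψ = [0, 0, 2, 3]  (obs o_1=1)
t=2: δ = [5.493e-04, 2.747e-04, 1.373e-04, 1.373e-04]  ψ = [0, 0, 2, 3]  (obs o_2=1)
t=3: δ = [2.575e-05, 7.725e-05, 8.583e-06, 8.583e-06]  ψ = [0, 0, 0, 0]  (obs o_3=0)
t=4: δ = [4.828e-06, 3.621e-06, 2.414e-06, 1.207e-06]  ψ = [1, 1, 1, 1]  (obs o_4=1)
t=5: δ = [4.526e-07, 2.263e-07, 1.132e-07, 1.509e-07]  ψ = [0, 0, 1, 0]  (obs o_5=2)
backtrack: best end state = 0; path = [0, 0, 0, 1, 0, 0]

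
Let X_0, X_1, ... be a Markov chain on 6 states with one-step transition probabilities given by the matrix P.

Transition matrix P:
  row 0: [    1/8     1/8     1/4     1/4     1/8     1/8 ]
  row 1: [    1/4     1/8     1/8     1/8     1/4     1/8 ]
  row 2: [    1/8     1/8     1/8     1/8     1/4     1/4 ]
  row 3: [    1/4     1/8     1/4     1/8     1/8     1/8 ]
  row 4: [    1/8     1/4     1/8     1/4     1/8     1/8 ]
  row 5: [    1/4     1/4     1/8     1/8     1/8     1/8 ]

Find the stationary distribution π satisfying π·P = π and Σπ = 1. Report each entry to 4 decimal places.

π = [0.1849, 0.1641, 0.1692, 0.1689, 0.1667, 0.1462]

Balance equations π_j = Σ_i π_i·P[i][j]:
  π_0 = 1/8·π_0 + 1/4·π_1 + 1/8·π_2 + 1/4·π_3 + 1/8·π_4 + 1/4·π_5
  π_1 = 1/8·π_0 + 1/8·π_1 + 1/8·π_2 + 1/8·π_3 + 1/4·π_4 + 1/4·π_5
  π_2 = 1/4·π_0 + 1/8·π_1 + 1/8·π_2 + 1/4·π_3 + 1/8·π_4 + 1/8·π_5
  π_3 = 1/4·π_0 + 1/8·π_1 + 1/8·π_2 + 1/8·π_3 + 1/4·π_4 + 1/8·π_5
  π_4 = 1/8·π_0 + 1/4·π_1 + 1/4·π_2 + 1/8·π_3 + 1/8·π_4 + 1/8·π_5
  normalize: π_0 + π_1 + π_2 + π_3 + π_4 + π_5 = 1
Solving the linear system gives exactly π = [649/3510, 32/195, 11/65, 593/3510, 1/6, 19/130].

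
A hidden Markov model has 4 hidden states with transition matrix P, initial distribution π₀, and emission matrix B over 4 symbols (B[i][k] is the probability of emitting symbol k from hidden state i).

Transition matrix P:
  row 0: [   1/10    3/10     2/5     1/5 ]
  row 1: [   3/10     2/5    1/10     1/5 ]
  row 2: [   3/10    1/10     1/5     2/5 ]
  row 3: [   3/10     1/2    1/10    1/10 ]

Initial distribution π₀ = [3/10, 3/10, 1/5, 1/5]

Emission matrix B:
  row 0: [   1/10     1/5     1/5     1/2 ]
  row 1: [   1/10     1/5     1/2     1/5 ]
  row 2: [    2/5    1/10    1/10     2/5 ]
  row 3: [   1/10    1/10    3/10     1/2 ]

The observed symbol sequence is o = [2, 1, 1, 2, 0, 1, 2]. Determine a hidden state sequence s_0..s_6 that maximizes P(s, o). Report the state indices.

path = [1, 1, 1, 1, 1, 1, 1]

t=0: δ = [6.000e-02, 1.500e-01, 2.000e-02, 6.000e-02]  (obs o_0=2)
t=1: δ = [9.000e-03, 1.200e-02, 2.400e-03, 3.000e-03]  ψ = [1, 1, 0, 1]  (obs o_1=1)
t=2: δ = [7.200e-04, 9.600e-04, 3.600e-04, 2.400e-04]  ψ = [1, 1, 0, 1]  (obs o_2=1)
t=3: δ = [5.760e-05, 1.920e-04, 2.880e-05, 5.760e-05]  ψ = [1, 1, 0, 1]  (obs o_3=2)
t=4: δ = [5.760e-06, 7.680e-06, 9.216e-06, 3.840e-06]  ψ = [1, 1, 0, 1]  (obs o_4=0)
t=5: δ = [5.530e-07, 6.144e-07, 2.304e-07, 3.686e-07]  ψ = [2, 1, 0, 2]  (obs o_5=1)
t=6: δ = [3.686e-08, 1.229e-07, 2.212e-08, 3.686e-08]  ψ = [1, 1, 0, 1]  (obs o_6=2)
backtrack: best end state = 1; path = [1, 1, 1, 1, 1, 1, 1]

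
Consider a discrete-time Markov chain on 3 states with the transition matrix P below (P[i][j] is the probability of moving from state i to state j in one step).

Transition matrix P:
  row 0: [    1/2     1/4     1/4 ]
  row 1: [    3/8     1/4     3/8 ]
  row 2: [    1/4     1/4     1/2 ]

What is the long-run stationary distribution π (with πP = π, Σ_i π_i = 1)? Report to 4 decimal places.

Balance equations π_j = Σ_i π_i·P[i][j]:
  π_0 = 1/2·π_0 + 3/8·π_1 + 1/4·π_2
  π_1 = 1/4·π_0 + 1/4·π_1 + 1/4·π_2
  normalize: π_0 + π_1 + π_2 = 1
Solving the linear system gives exactly π = [3/8, 1/4, 3/8].

π = [0.3750, 0.2500, 0.3750]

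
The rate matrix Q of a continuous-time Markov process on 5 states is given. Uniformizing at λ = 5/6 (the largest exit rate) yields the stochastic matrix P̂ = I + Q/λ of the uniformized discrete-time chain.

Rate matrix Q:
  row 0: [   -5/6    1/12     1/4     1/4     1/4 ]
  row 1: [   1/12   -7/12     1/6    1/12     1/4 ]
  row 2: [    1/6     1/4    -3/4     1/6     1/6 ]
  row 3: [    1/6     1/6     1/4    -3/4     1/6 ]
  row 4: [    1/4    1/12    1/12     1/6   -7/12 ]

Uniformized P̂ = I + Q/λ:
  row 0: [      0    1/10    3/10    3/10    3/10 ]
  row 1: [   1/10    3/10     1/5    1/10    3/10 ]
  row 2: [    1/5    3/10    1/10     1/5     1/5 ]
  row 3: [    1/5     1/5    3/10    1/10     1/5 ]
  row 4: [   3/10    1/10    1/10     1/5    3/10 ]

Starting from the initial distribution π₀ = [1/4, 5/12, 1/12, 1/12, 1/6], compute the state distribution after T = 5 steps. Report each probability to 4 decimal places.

π = [0.1721, 0.1949, 0.1900, 0.1799, 0.2631]

t=0: π = [0.2500, 0.4167, 0.0833, 0.0833, 0.1667]
t=1: π = [0.1250, 0.2083, 0.2083, 0.1750, 0.2833]
t=2: π = [0.1825, 0.2008, 0.1808, 0.1742, 0.2617]
t=3: π = [0.1696, 0.1938, 0.1914, 0.1808, 0.2645]
t=4: π = [0.1732, 0.1951, 0.1894, 0.1795, 0.2628]
t=5: π = [0.1721, 0.1949, 0.1900, 0.1799, 0.2631]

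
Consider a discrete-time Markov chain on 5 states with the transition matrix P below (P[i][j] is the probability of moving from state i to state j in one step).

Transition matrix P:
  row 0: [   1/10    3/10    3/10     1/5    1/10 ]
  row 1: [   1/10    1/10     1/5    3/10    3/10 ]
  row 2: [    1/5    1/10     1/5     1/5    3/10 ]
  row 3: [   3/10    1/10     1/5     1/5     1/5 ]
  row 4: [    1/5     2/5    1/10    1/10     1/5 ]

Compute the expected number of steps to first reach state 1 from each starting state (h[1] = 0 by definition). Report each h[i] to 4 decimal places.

h = [4.2184, 0.0000, 4.8599, 4.9289, 3.5282]

First-step conditioning: h[1] = 0; for i ≠ 1, h[i] = 1 + Σ_k P[i][k]·h[k].
  h[0] = 1 + 1/10·h[0] + 3/10·h[2] + 1/5·h[3] + 1/10·h[4]
  h[2] = 1 + 1/5·h[0] + 1/5·h[2] + 1/5·h[3] + 3/10·h[4]
  h[3] = 1 + 3/10·h[0] + 1/5·h[2] + 1/5·h[3] + 1/5·h[4]
  h[4] = 1 + 1/5·h[0] + 1/10·h[2] + 1/10·h[3] + 1/5·h[4]
Solving the 4×4 linear system over states ≠ 1 gives exactly h = [10390/2463, 0, 3990/821, 12140/2463, 8690/2463] (h[1] = 0 is the target).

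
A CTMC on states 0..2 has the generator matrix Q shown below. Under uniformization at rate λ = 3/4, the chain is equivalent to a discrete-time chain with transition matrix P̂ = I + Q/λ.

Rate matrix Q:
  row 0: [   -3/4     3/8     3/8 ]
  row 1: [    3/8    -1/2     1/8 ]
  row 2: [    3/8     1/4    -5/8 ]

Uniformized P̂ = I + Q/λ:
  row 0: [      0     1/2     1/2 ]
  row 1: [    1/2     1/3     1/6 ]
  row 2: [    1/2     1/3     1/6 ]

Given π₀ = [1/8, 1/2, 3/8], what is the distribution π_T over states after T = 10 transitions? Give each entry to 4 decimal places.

t=0: π = [0.1250, 0.5000, 0.3750]
t=1: π = [0.4375, 0.3542, 0.2083]
t=2: π = [0.2813, 0.4063, 0.3125]
t=3: π = [0.3594, 0.3802, 0.2604]
t=4: π = [0.3203, 0.3932, 0.2865]
t=5: π = [0.3398, 0.3867, 0.2734]
t=6: π = [0.3301, 0.3900, 0.2799]
t=7: π = [0.3350, 0.3883, 0.2767]
t=8: π = [0.3325, 0.3892, 0.2783]
t=9: π = [0.3337, 0.3888, 0.2775]
t=10: π = [0.3331, 0.3890, 0.2779]

π = [0.3331, 0.3890, 0.2779]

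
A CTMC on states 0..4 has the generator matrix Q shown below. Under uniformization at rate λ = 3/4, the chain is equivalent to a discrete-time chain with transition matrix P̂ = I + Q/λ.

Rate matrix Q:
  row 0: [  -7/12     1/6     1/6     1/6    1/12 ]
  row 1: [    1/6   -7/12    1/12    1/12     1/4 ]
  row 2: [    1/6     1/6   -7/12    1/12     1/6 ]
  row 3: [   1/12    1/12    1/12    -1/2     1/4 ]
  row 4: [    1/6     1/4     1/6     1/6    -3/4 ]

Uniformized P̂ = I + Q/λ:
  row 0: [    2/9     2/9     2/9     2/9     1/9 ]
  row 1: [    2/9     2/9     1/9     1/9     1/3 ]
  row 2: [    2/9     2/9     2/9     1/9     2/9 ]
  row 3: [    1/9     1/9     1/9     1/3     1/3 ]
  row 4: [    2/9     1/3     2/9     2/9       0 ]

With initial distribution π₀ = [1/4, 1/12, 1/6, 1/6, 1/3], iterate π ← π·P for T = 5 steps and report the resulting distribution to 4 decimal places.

π = [0.2000, 0.2226, 0.1753, 0.2004, 0.2017]

t=0: π = [0.2500, 0.0833, 0.1667, 0.1667, 0.3333]
t=1: π = [0.2037, 0.2407, 0.1944, 0.2130, 0.1481]
t=2: π = [0.1986, 0.2150, 0.1718, 0.1975, 0.2171]
t=3: π = [0.2003, 0.2244, 0.1764, 0.2012, 0.1978]
t=4: π = [0.1999, 0.2218, 0.1749, 0.2000, 0.2033]
t=5: π = [0.2000, 0.2226, 0.1753, 0.2004, 0.2017]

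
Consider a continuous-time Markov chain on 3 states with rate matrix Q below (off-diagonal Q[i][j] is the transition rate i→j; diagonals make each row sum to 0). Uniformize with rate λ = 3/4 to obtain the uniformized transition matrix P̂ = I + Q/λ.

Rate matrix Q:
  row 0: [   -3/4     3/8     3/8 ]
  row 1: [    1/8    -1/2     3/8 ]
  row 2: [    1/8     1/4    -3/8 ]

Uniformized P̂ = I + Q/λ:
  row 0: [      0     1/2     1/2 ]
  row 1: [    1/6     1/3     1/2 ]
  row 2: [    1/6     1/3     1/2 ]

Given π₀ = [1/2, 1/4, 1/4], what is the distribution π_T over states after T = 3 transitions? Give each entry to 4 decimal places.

π = [0.1412, 0.3588, 0.5000]

t=0: π = [0.5000, 0.2500, 0.2500]
t=1: π = [0.0833, 0.4167, 0.5000]
t=2: π = [0.1528, 0.3472, 0.5000]
t=3: π = [0.1412, 0.3588, 0.5000]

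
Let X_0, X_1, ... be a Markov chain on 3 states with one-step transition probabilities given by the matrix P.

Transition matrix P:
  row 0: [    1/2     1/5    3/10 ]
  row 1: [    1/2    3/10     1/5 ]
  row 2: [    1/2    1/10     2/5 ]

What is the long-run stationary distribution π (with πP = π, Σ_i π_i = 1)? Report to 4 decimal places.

Balance equations π_j = Σ_i π_i·P[i][j]:
  π_0 = 1/2·π_0 + 1/2·π_1 + 1/2·π_2
  π_1 = 1/5·π_0 + 3/10·π_1 + 1/10·π_2
  normalize: π_0 + π_1 + π_2 = 1
Solving the linear system gives exactly π = [1/2, 3/16, 5/16].

π = [0.5000, 0.1875, 0.3125]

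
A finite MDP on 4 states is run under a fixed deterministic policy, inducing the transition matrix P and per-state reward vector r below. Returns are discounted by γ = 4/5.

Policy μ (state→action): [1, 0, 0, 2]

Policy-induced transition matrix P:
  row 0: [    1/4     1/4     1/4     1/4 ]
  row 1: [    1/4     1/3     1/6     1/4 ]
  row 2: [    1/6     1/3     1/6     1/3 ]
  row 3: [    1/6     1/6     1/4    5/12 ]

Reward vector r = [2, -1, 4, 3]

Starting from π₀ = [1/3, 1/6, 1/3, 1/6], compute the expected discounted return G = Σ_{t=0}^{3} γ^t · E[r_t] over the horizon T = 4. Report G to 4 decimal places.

G = 6.0870

t=0: π = [0.3333, 0.1667, 0.3333, 0.1667], E[r] = 2.3333, γ^t·E[r] = 2.333333, running G = 2.333333
t=1: π = [0.2083, 0.2778, 0.2083, 0.3056], E[r] = 1.8889, γ^t·E[r] = 1.511111, running G = 3.844444
t=2: π = [0.2072, 0.2650, 0.2095, 0.3183], E[r] = 1.9421, γ^t·E[r] = 1.242963, running G = 5.087407
t=3: π = [0.2060, 0.2630, 0.2105, 0.3205], E[r] = 1.9524, γ^t·E[r] = 0.999605, running G = 6.087012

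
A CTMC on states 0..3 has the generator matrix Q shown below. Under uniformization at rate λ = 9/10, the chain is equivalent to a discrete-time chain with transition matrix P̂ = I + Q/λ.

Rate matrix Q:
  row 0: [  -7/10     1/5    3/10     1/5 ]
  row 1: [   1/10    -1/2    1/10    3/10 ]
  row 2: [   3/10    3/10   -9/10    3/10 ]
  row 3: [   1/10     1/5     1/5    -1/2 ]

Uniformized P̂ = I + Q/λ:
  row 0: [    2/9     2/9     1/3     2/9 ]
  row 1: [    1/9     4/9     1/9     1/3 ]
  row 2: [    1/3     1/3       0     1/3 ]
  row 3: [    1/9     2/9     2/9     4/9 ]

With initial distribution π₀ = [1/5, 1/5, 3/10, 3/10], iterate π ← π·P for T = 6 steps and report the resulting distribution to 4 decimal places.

π = [0.1672, 0.3098, 0.1689, 0.3541]

t=0: π = [0.2000, 0.2000, 0.3000, 0.3000]
t=1: π = [0.2000, 0.3000, 0.1556, 0.3444]
t=2: π = [0.1679, 0.3062, 0.1765, 0.3494]
t=3: π = [0.1690, 0.3099, 0.1676, 0.3535]
t=4: π = [0.1671, 0.3097, 0.1693, 0.3538]
t=5: π = [0.1673, 0.3099, 0.1688, 0.3541]
t=6: π = [0.1672, 0.3098, 0.1689, 0.3541]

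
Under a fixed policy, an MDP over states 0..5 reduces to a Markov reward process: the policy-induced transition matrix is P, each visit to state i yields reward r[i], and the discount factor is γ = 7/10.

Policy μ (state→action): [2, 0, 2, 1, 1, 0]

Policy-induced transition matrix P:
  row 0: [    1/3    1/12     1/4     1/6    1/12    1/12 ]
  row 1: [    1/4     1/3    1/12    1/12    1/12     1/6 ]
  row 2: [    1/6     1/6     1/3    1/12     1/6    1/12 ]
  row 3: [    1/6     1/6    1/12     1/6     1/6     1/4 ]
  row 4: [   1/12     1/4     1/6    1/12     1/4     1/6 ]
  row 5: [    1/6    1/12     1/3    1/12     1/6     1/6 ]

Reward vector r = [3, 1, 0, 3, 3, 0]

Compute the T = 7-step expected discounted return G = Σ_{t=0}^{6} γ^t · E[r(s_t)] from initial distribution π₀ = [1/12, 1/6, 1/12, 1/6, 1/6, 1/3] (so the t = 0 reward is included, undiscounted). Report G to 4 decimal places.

t=0: π = [0.0833, 0.1667, 0.0833, 0.1667, 0.1667, 0.3333], E[r] = 1.4167, γ^t·E[r] = 1.416667, running G = 1.416667
t=1: π = [0.1806, 0.1736, 0.2153, 0.1042, 0.1597, 0.1667], E[r] = 1.5069, γ^t·E[r] = 1.054861, running G = 2.471528
t=2: π = [0.1979, 0.1800, 0.2222, 0.1071, 0.1505, 0.1424], E[r] = 1.5463, γ^t·E[r] = 0.757685, running G = 3.229213
t=3: π = [0.2021, 0.1808, 0.2200, 0.1087, 0.1477, 0.1406], E[r] = 1.5566, γ^t·E[r] = 0.533903, running G = 3.763116
t=4: π = [0.2031, 0.1806, 0.2195, 0.1092, 0.1471, 0.1406], E[r] = 1.5588, γ^t·E[r] = 0.374269, running G = 4.137384
t=5: π = [0.2033, 0.1804, 0.2194, 0.1094, 0.1469, 0.1406], E[r] = 1.5592, γ^t·E[r] = 0.262062, running G = 4.399446
t=6: π = [0.2033, 0.1803, 0.2195, 0.1094, 0.1469, 0.1406], E[r] = 1.5593, γ^t·E[r] = 0.183452, running G = 4.582898

G = 4.5829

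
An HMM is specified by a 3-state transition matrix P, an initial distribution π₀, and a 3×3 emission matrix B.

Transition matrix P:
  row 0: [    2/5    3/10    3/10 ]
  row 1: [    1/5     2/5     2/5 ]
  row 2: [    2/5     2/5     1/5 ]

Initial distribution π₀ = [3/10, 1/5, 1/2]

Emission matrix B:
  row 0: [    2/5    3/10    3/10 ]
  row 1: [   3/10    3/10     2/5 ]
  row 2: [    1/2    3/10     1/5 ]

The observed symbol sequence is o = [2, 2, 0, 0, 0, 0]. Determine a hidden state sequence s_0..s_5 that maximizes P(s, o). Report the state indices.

t=0: δ = [9.000e-02, 8.000e-02, 1.000e-01]  (obs o_0=2)
t=1: δ = [1.200e-02, 1.600e-02, 6.400e-03]  ψ = [2, 2, 1]  (obs o_1=2)
t=2: δ = [1.920e-03, 1.920e-03, 3.200e-03]  ψ = [0, 1, 1]  (obs o_2=0)
t=3: δ = [5.120e-04, 3.840e-04, 3.840e-04]  ψ = [2, 2, 1]  (obs o_3=0)
t=4: δ = [8.192e-05, 4.608e-05, 7.680e-05]  ψ = [0, 0, 0]  (obs o_4=0)
t=5: δ = [1.311e-05, 9.216e-06, 1.229e-05]  ψ = [0, 2, 0]  (obs o_5=0)
backtrack: best end state = 0; path = [2, 1, 2, 0, 0, 0]

path = [2, 1, 2, 0, 0, 0]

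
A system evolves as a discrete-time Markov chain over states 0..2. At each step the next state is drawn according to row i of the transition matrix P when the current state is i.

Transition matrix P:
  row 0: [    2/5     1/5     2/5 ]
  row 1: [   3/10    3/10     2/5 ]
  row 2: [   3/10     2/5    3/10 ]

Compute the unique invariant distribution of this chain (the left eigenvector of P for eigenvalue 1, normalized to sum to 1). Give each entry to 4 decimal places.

π = [0.3333, 0.3030, 0.3636]

Balance equations π_j = Σ_i π_i·P[i][j]:
  π_0 = 2/5·π_0 + 3/10·π_1 + 3/10·π_2
  π_1 = 1/5·π_0 + 3/10·π_1 + 2/5·π_2
  normalize: π_0 + π_1 + π_2 = 1
Solving the linear system gives exactly π = [1/3, 10/33, 4/11].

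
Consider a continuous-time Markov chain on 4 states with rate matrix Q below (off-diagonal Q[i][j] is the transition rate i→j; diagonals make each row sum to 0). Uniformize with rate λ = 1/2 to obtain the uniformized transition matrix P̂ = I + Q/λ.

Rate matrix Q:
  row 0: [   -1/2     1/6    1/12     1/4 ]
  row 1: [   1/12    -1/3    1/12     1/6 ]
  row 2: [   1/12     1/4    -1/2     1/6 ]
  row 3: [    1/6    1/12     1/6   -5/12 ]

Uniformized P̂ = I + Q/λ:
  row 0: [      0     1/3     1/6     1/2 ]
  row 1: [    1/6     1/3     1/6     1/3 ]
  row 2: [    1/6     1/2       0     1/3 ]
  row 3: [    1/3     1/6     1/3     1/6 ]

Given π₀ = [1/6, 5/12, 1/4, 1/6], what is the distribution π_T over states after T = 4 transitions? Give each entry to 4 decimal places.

t=0: π = [0.1667, 0.4167, 0.2500, 0.1667]
t=1: π = [0.1667, 0.3472, 0.1528, 0.3333]
t=2: π = [0.1944, 0.3032, 0.1968, 0.3056]
t=3: π = [0.1852, 0.3152, 0.1848, 0.3148]
t=4: π = [0.1883, 0.3117, 0.1883, 0.3117]

π = [0.1883, 0.3117, 0.1883, 0.3117]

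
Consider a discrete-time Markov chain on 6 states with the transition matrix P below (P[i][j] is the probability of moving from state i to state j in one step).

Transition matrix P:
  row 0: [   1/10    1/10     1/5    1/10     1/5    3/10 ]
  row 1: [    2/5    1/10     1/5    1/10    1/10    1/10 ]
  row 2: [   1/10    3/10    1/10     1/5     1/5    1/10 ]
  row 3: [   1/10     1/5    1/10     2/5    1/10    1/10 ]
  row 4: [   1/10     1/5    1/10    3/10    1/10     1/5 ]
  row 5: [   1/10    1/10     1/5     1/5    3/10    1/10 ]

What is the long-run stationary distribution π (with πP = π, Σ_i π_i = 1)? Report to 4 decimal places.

Balance equations π_j = Σ_i π_i·P[i][j]:
  π_0 = 1/10·π_0 + 2/5·π_1 + 1/10·π_2 + 1/10·π_3 + 1/10·π_4 + 1/10·π_5
  π_1 = 1/10·π_0 + 1/10·π_1 + 3/10·π_2 + 1/5·π_3 + 1/5·π_4 + 1/10·π_5
  π_2 = 1/5·π_0 + 1/5·π_1 + 1/10·π_2 + 1/10·π_3 + 1/10·π_4 + 1/5·π_5
  π_3 = 1/10·π_0 + 1/10·π_1 + 1/5·π_2 + 2/5·π_3 + 3/10·π_4 + 1/5·π_5
  π_4 = 1/5·π_0 + 1/10·π_1 + 1/5·π_2 + 1/10·π_3 + 1/10·π_4 + 3/10·π_5
  normalize: π_0 + π_1 + π_2 + π_3 + π_4 + π_5 = 1
Solving the linear system gives exactly π = [16540/109933, 18489/109933, 16101/109933, 25288/109933, 17467/109933, 16048/109933].

π = [0.1505, 0.1682, 0.1465, 0.2300, 0.1589, 0.1460]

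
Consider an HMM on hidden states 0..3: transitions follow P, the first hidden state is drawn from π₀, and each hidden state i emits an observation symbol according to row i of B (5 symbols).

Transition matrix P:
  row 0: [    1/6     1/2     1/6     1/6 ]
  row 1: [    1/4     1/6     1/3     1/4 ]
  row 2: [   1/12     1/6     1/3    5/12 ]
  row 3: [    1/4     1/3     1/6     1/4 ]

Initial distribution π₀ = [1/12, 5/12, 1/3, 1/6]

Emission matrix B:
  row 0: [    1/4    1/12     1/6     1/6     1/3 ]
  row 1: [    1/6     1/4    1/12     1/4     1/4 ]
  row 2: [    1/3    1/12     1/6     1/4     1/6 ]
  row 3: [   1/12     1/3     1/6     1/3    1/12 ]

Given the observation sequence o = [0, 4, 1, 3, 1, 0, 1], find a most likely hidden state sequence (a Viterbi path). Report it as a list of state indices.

t=0: δ = [2.083e-02, 6.944e-02, 1.111e-01, 1.389e-02]  (obs o_0=0)
t=1: δ = [5.787e-03, 4.630e-03, 6.173e-03, 3.858e-03]  ψ = [1, 2, 2, 2]  (obs o_1=4)
t=2: δ = [9.645e-05, 7.234e-04, 1.715e-04, 8.573e-04]  ψ = [1, 0, 2, 2]  (obs o_2=1)
t=3: δ = [3.572e-05, 7.144e-05, 6.028e-05, 7.144e-05]  ψ = [3, 3, 1, 3]  (obs o_3=3)
t=4: δ = [1.488e-06, 5.954e-06, 1.985e-06, 8.372e-06]  ψ = [1, 3, 1, 2]  (obs o_4=1)
t=5: δ = [5.233e-07, 4.651e-07, 6.615e-07, 1.744e-07]  ψ = [3, 3, 1, 3]  (obs o_5=0)
t=6: δ = [9.690e-09, 6.541e-08, 1.838e-08, 9.188e-08]  ψ = [1, 0, 2, 2]  (obs o_6=1)
backtrack: best end state = 3; path = [2, 2, 3, 3, 1, 2, 3]

path = [2, 2, 3, 3, 1, 2, 3]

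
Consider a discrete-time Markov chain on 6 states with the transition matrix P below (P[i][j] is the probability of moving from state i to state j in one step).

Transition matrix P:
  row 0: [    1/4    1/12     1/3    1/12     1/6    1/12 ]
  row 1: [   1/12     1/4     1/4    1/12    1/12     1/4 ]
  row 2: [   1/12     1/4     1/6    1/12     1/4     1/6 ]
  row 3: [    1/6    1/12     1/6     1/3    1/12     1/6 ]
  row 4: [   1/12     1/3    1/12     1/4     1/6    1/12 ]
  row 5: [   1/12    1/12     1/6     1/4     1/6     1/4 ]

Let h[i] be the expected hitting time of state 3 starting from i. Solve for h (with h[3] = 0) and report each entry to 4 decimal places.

First-step conditioning: h[3] = 0; for i ≠ 3, h[i] = 1 + Σ_k P[i][k]·h[k].
  h[0] = 1 + 1/4·h[0] + 1/12·h[1] + 1/3·h[2] + 1/6·h[4] + 1/12·h[5]
  h[1] = 1 + 1/12·h[0] + 1/4·h[1] + 1/4·h[2] + 1/12·h[4] + 1/4·h[5]
  h[2] = 1 + 1/12·h[0] + 1/4·h[1] + 1/6·h[2] + 1/4·h[4] + 1/6·h[5]
  h[4] = 1 + 1/12·h[0] + 1/3·h[1] + 1/12·h[2] + 1/6·h[4] + 1/12·h[5]
  h[5] = 1 + 1/12·h[0] + 1/12·h[1] + 1/6·h[2] + 1/6·h[4] + 1/4·h[5]
Solving the 5×5 linear system over states ≠ 3 gives exactly h = [54252/7489, 53190/7489, 52710/7489, 0, 45330/7489, 43710/7489] (h[3] = 0 is the target).

h = [7.2442, 7.1024, 7.0383, 0.0000, 6.0529, 5.8366]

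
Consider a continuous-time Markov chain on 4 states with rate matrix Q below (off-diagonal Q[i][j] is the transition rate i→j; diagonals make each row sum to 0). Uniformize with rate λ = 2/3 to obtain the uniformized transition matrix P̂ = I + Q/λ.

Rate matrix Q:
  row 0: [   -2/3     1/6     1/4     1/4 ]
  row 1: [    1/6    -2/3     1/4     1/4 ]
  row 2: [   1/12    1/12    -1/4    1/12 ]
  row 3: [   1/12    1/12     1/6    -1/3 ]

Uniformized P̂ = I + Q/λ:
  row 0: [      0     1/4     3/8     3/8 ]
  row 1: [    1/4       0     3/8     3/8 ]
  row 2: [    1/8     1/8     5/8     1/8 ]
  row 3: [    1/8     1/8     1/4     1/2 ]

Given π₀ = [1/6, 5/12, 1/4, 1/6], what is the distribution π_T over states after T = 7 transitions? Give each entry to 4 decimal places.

π = [0.1250, 0.1250, 0.4499, 0.3001]

t=0: π = [0.1667, 0.4167, 0.2500, 0.1667]
t=1: π = [0.1563, 0.0938, 0.4167, 0.3333]
t=2: π = [0.1172, 0.1328, 0.4375, 0.3125]
t=3: π = [0.1270, 0.1230, 0.4453, 0.3047]
t=4: π = [0.1245, 0.1255, 0.4482, 0.3018]
t=5: π = [0.1251, 0.1249, 0.4493, 0.3007]
t=6: π = [0.1250, 0.1250, 0.4498, 0.3002]
t=7: π = [0.1250, 0.1250, 0.4499, 0.3001]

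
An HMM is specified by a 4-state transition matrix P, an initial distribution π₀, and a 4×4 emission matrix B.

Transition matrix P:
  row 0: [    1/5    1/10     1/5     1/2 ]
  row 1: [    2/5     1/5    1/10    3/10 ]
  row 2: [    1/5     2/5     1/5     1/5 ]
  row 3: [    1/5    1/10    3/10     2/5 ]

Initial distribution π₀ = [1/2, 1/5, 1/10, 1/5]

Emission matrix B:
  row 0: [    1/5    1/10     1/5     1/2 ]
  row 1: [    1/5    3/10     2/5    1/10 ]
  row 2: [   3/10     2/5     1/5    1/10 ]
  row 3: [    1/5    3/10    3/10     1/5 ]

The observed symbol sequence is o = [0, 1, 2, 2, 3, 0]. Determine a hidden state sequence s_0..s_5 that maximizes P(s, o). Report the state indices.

t=0: δ = [1.000e-01, 4.000e-02, 3.000e-02, 4.000e-02]  (obs o_0=0)
t=1: δ = [2.000e-03, 3.600e-03, 8.000e-03, 1.500e-02]  ψ = [0, 2, 0, 0]  (obs o_1=1)
t=2: δ = [6.000e-04, 1.280e-03, 9.000e-04, 1.800e-03]  ψ = [3, 2, 3, 3]  (obs o_2=2)
t=3: δ = [1.024e-04, 1.440e-04, 1.080e-04, 2.160e-04]  ψ = [1, 2, 3, 3]  (obs o_3=2)
t=4: δ = [2.880e-05, 4.320e-06, 6.480e-06, 1.728e-05]  ψ = [1, 2, 3, 3]  (obs o_4=3)
t=5: δ = [1.152e-06, 5.760e-07, 1.728e-06, 2.880e-06]  ψ = [0, 0, 0, 0]  (obs o_5=0)
backtrack: best end state = 3; path = [0, 3, 2, 1, 0, 3]

path = [0, 3, 2, 1, 0, 3]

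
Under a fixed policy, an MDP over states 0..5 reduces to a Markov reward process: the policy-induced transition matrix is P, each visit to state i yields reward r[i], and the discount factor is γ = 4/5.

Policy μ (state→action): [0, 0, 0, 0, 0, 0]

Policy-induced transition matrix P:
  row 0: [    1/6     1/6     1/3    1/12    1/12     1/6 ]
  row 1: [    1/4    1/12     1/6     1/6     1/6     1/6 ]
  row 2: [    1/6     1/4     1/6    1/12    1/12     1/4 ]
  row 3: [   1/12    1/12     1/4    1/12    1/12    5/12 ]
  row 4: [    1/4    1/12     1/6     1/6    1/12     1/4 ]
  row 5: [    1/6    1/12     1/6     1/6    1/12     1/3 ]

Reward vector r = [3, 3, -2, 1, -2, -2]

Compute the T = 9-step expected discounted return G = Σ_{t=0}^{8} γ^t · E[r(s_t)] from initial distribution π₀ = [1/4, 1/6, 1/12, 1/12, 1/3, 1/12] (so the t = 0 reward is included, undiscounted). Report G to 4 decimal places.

G = 0.1057

t=0: π = [0.2500, 0.1667, 0.0833, 0.0833, 0.3333, 0.0833], E[r] = 0.3333, γ^t·E[r] = 0.333333, running G = 0.333333
t=1: π = [0.2014, 0.1181, 0.2153, 0.1319, 0.0972, 0.2361], E[r] = -0.0069, γ^t·E[r] = -0.005556, running G = 0.327778
t=2: π = [0.1736, 0.1360, 0.2112, 0.1209, 0.0932, 0.2650], E[r] = -0.0891, γ^t·E[r] = -0.057037, running G = 0.270741
t=3: π = [0.1757, 0.1330, 0.2057, 0.1245, 0.0947, 0.2664], E[r] = -0.0830, γ^t·E[r] = -0.042494, running G = 0.228247
t=4: π = [0.1753, 0.1323, 0.2063, 0.1245, 0.0944, 0.2672], E[r] = -0.0889, γ^t·E[r] = -0.036408, running G = 0.191839
t=5: π = [0.1752, 0.1323, 0.2063, 0.1245, 0.0944, 0.2674], E[r] = -0.0890, γ^t·E[r] = -0.029162, running G = 0.162677
t=6: π = [0.1752, 0.1323, 0.2062, 0.1245, 0.0944, 0.2674], E[r] = -0.0890, γ^t·E[r] = -0.023340, running G = 0.139337
t=7: π = [0.1752, 0.1323, 0.2062, 0.1245, 0.0944, 0.2674], E[r] = -0.0891, γ^t·E[r] = -0.018677, running G = 0.120661
t=8: π = [0.1752, 0.1323, 0.2062, 0.1245, 0.0944, 0.2674], E[r] = -0.0891, γ^t·E[r] = -0.014941, running G = 0.105719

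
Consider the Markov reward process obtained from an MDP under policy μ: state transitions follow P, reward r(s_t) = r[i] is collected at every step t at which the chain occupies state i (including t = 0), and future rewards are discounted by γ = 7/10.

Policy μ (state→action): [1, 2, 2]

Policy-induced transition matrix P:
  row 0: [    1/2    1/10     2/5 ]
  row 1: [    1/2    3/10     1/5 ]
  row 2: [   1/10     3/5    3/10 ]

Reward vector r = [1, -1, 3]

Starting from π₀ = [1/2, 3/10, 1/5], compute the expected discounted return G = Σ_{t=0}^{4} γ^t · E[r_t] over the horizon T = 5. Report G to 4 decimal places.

t=0: π = [0.5000, 0.3000, 0.2000], E[r] = 0.8000, γ^t·E[r] = 0.800000, running G = 0.800000
t=1: π = [0.4200, 0.2600, 0.3200], E[r] = 1.1200, γ^t·E[r] = 0.784000, running G = 1.584000
t=2: π = [0.3720, 0.3120, 0.3160], E[r] = 1.0080, γ^t·E[r] = 0.493920, running G = 2.077920
t=3: π = [0.3736, 0.3204, 0.3060], E[r] = 0.9712, γ^t·E[r] = 0.333122, running G = 2.411042
t=4: π = [0.3776, 0.3171, 0.3053], E[r] = 0.9765, γ^t·E[r] = 0.234453, running G = 2.645494

G = 2.6455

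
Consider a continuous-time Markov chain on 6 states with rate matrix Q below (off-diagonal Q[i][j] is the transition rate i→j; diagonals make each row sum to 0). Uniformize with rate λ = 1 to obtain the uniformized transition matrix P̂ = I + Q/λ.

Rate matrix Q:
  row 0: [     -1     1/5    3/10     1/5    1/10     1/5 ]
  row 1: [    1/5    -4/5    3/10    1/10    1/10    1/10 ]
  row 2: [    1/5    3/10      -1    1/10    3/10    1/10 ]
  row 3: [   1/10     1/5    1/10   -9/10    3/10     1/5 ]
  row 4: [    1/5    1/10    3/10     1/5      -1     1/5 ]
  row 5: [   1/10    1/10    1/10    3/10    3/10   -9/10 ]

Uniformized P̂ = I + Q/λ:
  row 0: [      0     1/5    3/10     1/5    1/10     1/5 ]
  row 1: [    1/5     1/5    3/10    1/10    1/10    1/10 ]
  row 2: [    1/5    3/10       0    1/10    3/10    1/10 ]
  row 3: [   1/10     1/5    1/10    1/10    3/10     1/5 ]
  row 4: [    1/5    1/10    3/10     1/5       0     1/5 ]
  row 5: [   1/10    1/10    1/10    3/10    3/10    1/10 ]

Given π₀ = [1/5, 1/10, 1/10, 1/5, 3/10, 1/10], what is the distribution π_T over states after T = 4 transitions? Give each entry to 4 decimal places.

π = [0.1405, 0.1863, 0.1812, 0.1616, 0.1825, 0.1480]

t=0: π = [0.2000, 0.1000, 0.1000, 0.2000, 0.3000, 0.1000]
t=1: π = [0.1300, 0.1700, 0.2100, 0.1700, 0.1500, 0.1700]
t=2: π = [0.1400, 0.1890, 0.1690, 0.1620, 0.1950, 0.1450]
t=3: π = [0.1413, 0.1829, 0.1879, 0.1625, 0.1757, 0.1497]
t=4: π = [0.1405, 0.1863, 0.1812, 0.1616, 0.1825, 0.1480]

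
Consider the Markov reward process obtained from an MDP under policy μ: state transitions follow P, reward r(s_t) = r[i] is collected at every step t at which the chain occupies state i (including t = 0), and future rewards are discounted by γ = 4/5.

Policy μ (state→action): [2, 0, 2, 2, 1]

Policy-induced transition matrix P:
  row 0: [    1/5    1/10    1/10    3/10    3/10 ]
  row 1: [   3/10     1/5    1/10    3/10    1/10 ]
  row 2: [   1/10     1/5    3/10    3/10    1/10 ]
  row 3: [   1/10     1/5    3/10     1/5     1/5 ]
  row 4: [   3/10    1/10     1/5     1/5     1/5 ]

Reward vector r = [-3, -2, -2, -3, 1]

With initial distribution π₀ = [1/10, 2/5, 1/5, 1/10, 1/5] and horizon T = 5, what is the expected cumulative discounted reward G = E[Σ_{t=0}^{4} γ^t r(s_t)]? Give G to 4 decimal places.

G = -6.1937

t=0: π = [0.1000, 0.4000, 0.2000, 0.1000, 0.2000], E[r] = -1.6000, γ^t·E[r] = -1.600000, running G = -1.600000
t=1: π = [0.2300, 0.1700, 0.1800, 0.2700, 0.1500], E[r] = -2.0500, γ^t·E[r] = -1.640000, running G = -3.240000
t=2: π = [0.1870, 0.1620, 0.2050, 0.2580, 0.1880], E[r] = -1.8810, γ^t·E[r] = -1.203840, running G = -4.443840
t=3: π = [0.1887, 0.1625, 0.2114, 0.2554, 0.1820], E[r] = -1.8981, γ^t·E[r] = -0.971827, running G = -5.415667
t=4: π = [0.1878, 0.1629, 0.2116, 0.2563, 0.1815], E[r] = -1.8996, γ^t·E[r] = -0.778072, running G = -6.193739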